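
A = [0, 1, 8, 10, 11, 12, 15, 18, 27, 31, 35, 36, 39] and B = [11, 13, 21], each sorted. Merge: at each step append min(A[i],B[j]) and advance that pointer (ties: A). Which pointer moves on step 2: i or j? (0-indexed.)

[i=0,j=0] A[i]=0<=B[j]=11 take 0 → i++
[i=1,j=0] A[i]=1<=B[j]=11 take 1 → i++

i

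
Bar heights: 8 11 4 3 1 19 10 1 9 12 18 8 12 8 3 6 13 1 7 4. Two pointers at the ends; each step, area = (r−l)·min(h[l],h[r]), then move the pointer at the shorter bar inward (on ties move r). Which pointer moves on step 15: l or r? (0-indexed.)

r

[0,19] min(8,4)*19=76 best=76 * → r--
[0,18] min(8,7)*18=126 best=126 * → r--
[0,17] min(8,1)*17=17 best=126 → r--
[0,16] min(8,13)*16=128 best=128 * → l++
[1,16] min(11,13)*15=165 best=165 * → l++
[2,16] min(4,13)*14=56 best=165 → l++
[3,16] min(3,13)*13=39 best=165 → l++
[4,16] min(1,13)*12=12 best=165 → l++
[5,16] min(19,13)*11=143 best=165 → r--
[5,15] min(19,6)*10=60 best=165 → r--
[5,14] min(19,3)*9=27 best=165 → r--
[5,13] min(19,8)*8=64 best=165 → r--
[5,12] min(19,12)*7=84 best=165 → r--
[5,11] min(19,8)*6=48 best=165 → r--
[5,10] min(19,18)*5=90 best=165 → r--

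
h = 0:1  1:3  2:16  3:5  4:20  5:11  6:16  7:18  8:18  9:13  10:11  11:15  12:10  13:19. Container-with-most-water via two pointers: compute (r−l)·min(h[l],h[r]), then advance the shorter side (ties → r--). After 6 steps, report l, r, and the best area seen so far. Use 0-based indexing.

l=0 r=13: min(1,19)*13=13 best=13 *, l++
l=1 r=13: min(3,19)*12=36 best=36 *, l++
l=2 r=13: min(16,19)*11=176 best=176 *, l++
l=3 r=13: min(5,19)*10=50 best=176, l++
l=4 r=13: min(20,19)*9=171 best=176, r--
l=4 r=12: min(20,10)*8=80 best=176, r--

l=4, r=11, best area=176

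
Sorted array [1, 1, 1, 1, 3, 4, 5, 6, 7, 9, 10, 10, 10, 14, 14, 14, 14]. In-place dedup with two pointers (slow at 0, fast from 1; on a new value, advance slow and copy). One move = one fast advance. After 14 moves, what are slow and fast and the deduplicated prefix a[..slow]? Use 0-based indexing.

slow=0 fast=1: a[fast]=1=a[slow] dup, fast++
slow=0 fast=2: a[fast]=1=a[slow] dup, fast++
slow=0 fast=3: a[fast]=1=a[slow] dup, fast++
slow=0 fast=4: a[fast]=3≠a[slow]=1 write a[1]=3, slow++,fast++
slow=1 fast=5: a[fast]=4≠a[slow]=3 write a[2]=4, slow++,fast++
slow=2 fast=6: a[fast]=5≠a[slow]=4 write a[3]=5, slow++,fast++
slow=3 fast=7: a[fast]=6≠a[slow]=5 write a[4]=6, slow++,fast++
slow=4 fast=8: a[fast]=7≠a[slow]=6 write a[5]=7, slow++,fast++
slow=5 fast=9: a[fast]=9≠a[slow]=7 write a[6]=9, slow++,fast++
slow=6 fast=10: a[fast]=10≠a[slow]=9 write a[7]=10, slow++,fast++
slow=7 fast=11: a[fast]=10=a[slow] dup, fast++
slow=7 fast=12: a[fast]=10=a[slow] dup, fast++
slow=7 fast=13: a[fast]=14≠a[slow]=10 write a[8]=14, slow++,fast++
slow=8 fast=14: a[fast]=14=a[slow] dup, fast++

slow=8, fast=15, prefix=[1, 3, 4, 5, 6, 7, 9, 10, 14]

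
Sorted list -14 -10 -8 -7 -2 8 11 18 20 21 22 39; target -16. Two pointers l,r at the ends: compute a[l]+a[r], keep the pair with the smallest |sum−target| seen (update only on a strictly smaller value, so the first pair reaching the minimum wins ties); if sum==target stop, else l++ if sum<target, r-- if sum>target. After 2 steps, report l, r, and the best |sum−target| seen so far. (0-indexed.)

l=0 r=11: -14+39=25 d=41 *, r--
l=0 r=10: -14+22=8 d=24 *, r--

l=0, r=9, best |Δ|=24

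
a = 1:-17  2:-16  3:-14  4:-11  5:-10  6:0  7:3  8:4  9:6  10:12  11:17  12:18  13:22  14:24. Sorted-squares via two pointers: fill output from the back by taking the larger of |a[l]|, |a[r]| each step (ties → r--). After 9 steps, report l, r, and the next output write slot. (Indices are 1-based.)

[1,14] |-17|<=|24| out[14]=576 → r--
[1,13] |-17|<=|22| out[13]=484 → r--
[1,12] |-17|<=|18| out[12]=324 → r--
[1,11] |-17|<=|17| out[11]=289 → r--
[1,10] |-17|>|12| out[10]=289 → l++
[2,10] |-16|>|12| out[9]=256 → l++
[3,10] |-14|>|12| out[8]=196 → l++
[4,10] |-11|<=|12| out[7]=144 → r--
[4,9] |-11|>|6| out[6]=121 → l++

l=5, r=9, next write slot=5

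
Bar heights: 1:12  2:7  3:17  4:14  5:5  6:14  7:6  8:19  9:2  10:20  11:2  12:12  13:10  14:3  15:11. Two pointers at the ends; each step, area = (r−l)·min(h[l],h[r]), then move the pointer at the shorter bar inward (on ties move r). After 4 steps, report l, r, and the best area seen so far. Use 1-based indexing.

l=1, r=11, best area=154

l=1 r=15: min(12,11)*14=154 best=154 *, r--
l=1 r=14: min(12,3)*13=39 best=154, r--
l=1 r=13: min(12,10)*12=120 best=154, r--
l=1 r=12: min(12,12)*11=132 best=154, r--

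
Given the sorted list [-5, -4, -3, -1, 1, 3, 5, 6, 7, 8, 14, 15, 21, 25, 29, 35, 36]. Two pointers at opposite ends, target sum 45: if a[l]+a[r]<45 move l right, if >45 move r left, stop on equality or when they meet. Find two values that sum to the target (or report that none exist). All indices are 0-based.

no pair

[0,16] -5+36=31 <45 → l++
[1,16] -4+36=32 <45 → l++
[2,16] -3+36=33 <45 → l++
[3,16] -1+36=35 <45 → l++
[4,16] 1+36=37 <45 → l++
[5,16] 3+36=39 <45 → l++
[6,16] 5+36=41 <45 → l++
[7,16] 6+36=42 <45 → l++
[8,16] 7+36=43 <45 → l++
[9,16] 8+36=44 <45 → l++
[10,16] 14+36=50 >45 → r--
[10,15] 14+35=49 >45 → r--
[10,14] 14+29=43 <45 → l++
[11,14] 15+29=44 <45 → l++
[12,14] 21+29=50 >45 → r--
[12,13] 21+25=46 >45 → r--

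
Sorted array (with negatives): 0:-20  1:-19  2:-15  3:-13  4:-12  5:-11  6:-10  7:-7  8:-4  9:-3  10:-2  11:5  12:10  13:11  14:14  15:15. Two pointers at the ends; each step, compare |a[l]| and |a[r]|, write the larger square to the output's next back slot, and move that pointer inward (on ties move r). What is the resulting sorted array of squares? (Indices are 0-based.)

[0,15] |-20|>|15| out[15]=400 → l++
[1,15] |-19|>|15| out[14]=361 → l++
[2,15] |-15|<=|15| out[13]=225 → r--
[2,14] |-15|>|14| out[12]=225 → l++
[3,14] |-13|<=|14| out[11]=196 → r--
[3,13] |-13|>|11| out[10]=169 → l++
[4,13] |-12|>|11| out[9]=144 → l++
[5,13] |-11|<=|11| out[8]=121 → r--
[5,12] |-11|>|10| out[7]=121 → l++
[6,12] |-10|<=|10| out[6]=100 → r--
[6,11] |-10|>|5| out[5]=100 → l++
[7,11] |-7|>|5| out[4]=49 → l++
[8,11] |-4|<=|5| out[3]=25 → r--
[8,10] |-4|>|-2| out[2]=16 → l++
[9,10] |-3|>|-2| out[1]=9 → l++
[10,10] |-2|<=|-2| out[0]=4 → r--

[4, 9, 16, 25, 49, 100, 100, 121, 121, 144, 169, 196, 225, 225, 361, 400]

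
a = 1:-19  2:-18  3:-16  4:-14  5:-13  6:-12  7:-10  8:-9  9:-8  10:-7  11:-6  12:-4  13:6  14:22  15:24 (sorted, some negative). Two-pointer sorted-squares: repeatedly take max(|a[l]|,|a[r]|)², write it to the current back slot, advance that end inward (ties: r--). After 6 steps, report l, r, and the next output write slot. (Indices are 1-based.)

l=1 r=15: |-19|<=|24| out[15]=576, r--
l=1 r=14: |-19|<=|22| out[14]=484, r--
l=1 r=13: |-19|>|6| out[13]=361, l++
l=2 r=13: |-18|>|6| out[12]=324, l++
l=3 r=13: |-16|>|6| out[11]=256, l++
l=4 r=13: |-14|>|6| out[10]=196, l++

l=5, r=13, next write slot=9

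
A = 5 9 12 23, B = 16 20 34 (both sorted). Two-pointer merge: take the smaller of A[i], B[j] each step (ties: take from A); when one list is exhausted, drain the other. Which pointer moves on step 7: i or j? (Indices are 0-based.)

j

i=0 j=0: A[i]=5<=B[j]=16 take 5, i++
i=1 j=0: A[i]=9<=B[j]=16 take 9, i++
i=2 j=0: A[i]=12<=B[j]=16 take 12, i++
i=3 j=0: A[i]=23>B[j]=16 take 16, j++
i=3 j=1: A[i]=23>B[j]=20 take 20, j++
i=3 j=2: A[i]=23<=B[j]=34 take 23, i++
i=4 j=2: A done, take B[j]=34, j++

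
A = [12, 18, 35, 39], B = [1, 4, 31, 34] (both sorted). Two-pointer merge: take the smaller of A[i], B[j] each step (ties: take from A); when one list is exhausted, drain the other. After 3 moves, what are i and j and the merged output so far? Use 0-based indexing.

i=0 j=0: A[i]=12>B[j]=1 take 1, j++
i=0 j=1: A[i]=12>B[j]=4 take 4, j++
i=0 j=2: A[i]=12<=B[j]=31 take 12, i++

i=1, j=2, merged so far=[1, 4, 12]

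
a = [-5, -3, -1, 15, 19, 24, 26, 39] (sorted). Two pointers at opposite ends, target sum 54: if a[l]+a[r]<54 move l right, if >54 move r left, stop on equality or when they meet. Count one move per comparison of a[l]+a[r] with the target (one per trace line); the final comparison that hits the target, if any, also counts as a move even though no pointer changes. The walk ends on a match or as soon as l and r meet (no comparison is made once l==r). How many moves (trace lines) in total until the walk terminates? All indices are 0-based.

4 moves

l=0 r=7: -5+39=34 <54, l++
l=1 r=7: -3+39=36 <54, l++
l=2 r=7: -1+39=38 <54, l++
l=3 r=7: 15+39=54, found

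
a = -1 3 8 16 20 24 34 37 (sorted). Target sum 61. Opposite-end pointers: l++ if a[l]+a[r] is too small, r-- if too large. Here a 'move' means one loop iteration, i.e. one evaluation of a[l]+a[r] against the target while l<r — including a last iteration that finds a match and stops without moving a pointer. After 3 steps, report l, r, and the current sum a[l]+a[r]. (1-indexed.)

l=4, r=8, sum=53

l=1 r=8: -1+37=36 <61, l++
l=2 r=8: 3+37=40 <61, l++
l=3 r=8: 8+37=45 <61, l++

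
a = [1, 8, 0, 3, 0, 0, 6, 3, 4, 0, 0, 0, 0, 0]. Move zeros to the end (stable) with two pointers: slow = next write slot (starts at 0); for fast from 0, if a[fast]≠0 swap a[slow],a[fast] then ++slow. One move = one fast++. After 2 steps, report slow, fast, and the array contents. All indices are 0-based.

slow=2, fast=2, a=[1, 8, 0, 3, 0, 0, 6, 3, 4, 0, 0, 0, 0, 0]

(s=0,f=0) a[fast]=1≠0 swap→a[0]=1 → slow++,fast++
(s=1,f=1) a[fast]=8≠0 swap→a[1]=8 → slow++,fast++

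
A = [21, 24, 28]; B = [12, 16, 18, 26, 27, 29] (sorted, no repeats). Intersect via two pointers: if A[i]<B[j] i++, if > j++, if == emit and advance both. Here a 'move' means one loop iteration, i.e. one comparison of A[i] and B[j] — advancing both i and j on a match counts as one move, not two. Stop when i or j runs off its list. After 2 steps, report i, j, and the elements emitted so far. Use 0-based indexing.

[i=0,j=0] 21>12 → j++
[i=0,j=1] 21>16 → j++

i=0, j=2, emitted=[]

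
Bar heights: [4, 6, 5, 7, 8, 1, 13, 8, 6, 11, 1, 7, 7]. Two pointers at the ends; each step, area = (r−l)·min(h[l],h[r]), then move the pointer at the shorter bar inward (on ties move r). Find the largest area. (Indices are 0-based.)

l=0 r=12: min(4,7)*12=48 best=48 *, l++
l=1 r=12: min(6,7)*11=66 best=66 *, l++
l=2 r=12: min(5,7)*10=50 best=66, l++
l=3 r=12: min(7,7)*9=63 best=66, r--
l=3 r=11: min(7,7)*8=56 best=66, r--
l=3 r=10: min(7,1)*7=7 best=66, r--
l=3 r=9: min(7,11)*6=42 best=66, l++
l=4 r=9: min(8,11)*5=40 best=66, l++
l=5 r=9: min(1,11)*4=4 best=66, l++
l=6 r=9: min(13,11)*3=33 best=66, r--
l=6 r=8: min(13,6)*2=12 best=66, r--
l=6 r=7: min(13,8)*1=8 best=66, r--

max area = 66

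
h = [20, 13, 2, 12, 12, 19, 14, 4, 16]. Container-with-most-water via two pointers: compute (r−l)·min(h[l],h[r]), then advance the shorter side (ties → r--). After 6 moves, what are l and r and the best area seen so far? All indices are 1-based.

[1,9] min(20,16)*8=128 best=128 * → r--
[1,8] min(20,4)*7=28 best=128 → r--
[1,7] min(20,14)*6=84 best=128 → r--
[1,6] min(20,19)*5=95 best=128 → r--
[1,5] min(20,12)*4=48 best=128 → r--
[1,4] min(20,12)*3=36 best=128 → r--

l=1, r=3, best area=128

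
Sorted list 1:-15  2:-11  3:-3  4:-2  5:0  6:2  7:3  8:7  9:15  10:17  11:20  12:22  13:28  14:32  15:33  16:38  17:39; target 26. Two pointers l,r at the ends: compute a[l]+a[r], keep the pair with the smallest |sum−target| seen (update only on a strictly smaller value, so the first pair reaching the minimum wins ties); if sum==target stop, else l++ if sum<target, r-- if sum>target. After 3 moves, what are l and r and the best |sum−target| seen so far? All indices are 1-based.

l=2, r=15, best |Δ|=1

[1,17] -15+39=24 d=2 * → l++
[2,17] -11+39=28 d=2 → r--
[2,16] -11+38=27 d=1 * → r--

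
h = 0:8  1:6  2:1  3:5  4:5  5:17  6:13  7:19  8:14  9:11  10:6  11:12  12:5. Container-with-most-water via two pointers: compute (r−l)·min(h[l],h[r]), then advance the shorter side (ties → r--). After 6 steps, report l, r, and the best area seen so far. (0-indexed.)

[0,12] min(8,5)*12=60 best=60 * → r--
[0,11] min(8,12)*11=88 best=88 * → l++
[1,11] min(6,12)*10=60 best=88 → l++
[2,11] min(1,12)*9=9 best=88 → l++
[3,11] min(5,12)*8=40 best=88 → l++
[4,11] min(5,12)*7=35 best=88 → l++

l=5, r=11, best area=88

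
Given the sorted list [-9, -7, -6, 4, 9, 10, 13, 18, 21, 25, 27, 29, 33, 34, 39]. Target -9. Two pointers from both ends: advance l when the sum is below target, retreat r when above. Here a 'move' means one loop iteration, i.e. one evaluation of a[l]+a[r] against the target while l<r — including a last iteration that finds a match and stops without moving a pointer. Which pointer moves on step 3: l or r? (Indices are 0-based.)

l=0 r=14: -9+39=30 >-9, r--
l=0 r=13: -9+34=25 >-9, r--
l=0 r=12: -9+33=24 >-9, r--

r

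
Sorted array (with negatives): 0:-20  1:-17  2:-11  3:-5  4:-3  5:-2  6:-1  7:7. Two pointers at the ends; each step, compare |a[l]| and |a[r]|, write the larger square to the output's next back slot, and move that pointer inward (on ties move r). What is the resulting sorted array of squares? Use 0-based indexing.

[1, 4, 9, 25, 49, 121, 289, 400]

l=0 r=7: |-20|>|7| out[7]=400, l++
l=1 r=7: |-17|>|7| out[6]=289, l++
l=2 r=7: |-11|>|7| out[5]=121, l++
l=3 r=7: |-5|<=|7| out[4]=49, r--
l=3 r=6: |-5|>|-1| out[3]=25, l++
l=4 r=6: |-3|>|-1| out[2]=9, l++
l=5 r=6: |-2|>|-1| out[1]=4, l++
l=6 r=6: |-1|<=|-1| out[0]=1, r--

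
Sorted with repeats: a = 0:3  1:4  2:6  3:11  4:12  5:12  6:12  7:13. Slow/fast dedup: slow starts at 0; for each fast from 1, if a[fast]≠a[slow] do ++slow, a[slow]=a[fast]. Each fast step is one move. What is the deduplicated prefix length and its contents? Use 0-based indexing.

(s=0,f=1) a[fast]=4≠a[slow]=3 write a[1]=4 → slow++,fast++
(s=1,f=2) a[fast]=6≠a[slow]=4 write a[2]=6 → slow++,fast++
(s=2,f=3) a[fast]=11≠a[slow]=6 write a[3]=11 → slow++,fast++
(s=3,f=4) a[fast]=12≠a[slow]=11 write a[4]=12 → slow++,fast++
(s=4,f=5) a[fast]=12=a[slow] dup → fast++
(s=4,f=6) a[fast]=12=a[slow] dup → fast++
(s=4,f=7) a[fast]=13≠a[slow]=12 write a[5]=13 → slow++,fast++

length 6; prefix = [3, 4, 6, 11, 12, 13]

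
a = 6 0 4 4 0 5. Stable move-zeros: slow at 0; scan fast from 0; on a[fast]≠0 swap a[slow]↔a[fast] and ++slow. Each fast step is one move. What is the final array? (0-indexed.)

[6, 4, 4, 5, 0, 0]

slow=0 fast=0: a[fast]=6≠0 swap→a[0]=6, slow++,fast++
slow=1 fast=1: a[fast]=0, fast++
slow=1 fast=2: a[fast]=4≠0 swap→a[1]=4, slow++,fast++
slow=2 fast=3: a[fast]=4≠0 swap→a[2]=4, slow++,fast++
slow=3 fast=4: a[fast]=0, fast++
slow=3 fast=5: a[fast]=5≠0 swap→a[3]=5, slow++,fast++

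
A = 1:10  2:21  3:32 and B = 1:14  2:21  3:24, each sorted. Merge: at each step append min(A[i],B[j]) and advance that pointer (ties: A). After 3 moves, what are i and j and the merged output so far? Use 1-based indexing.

i=3, j=2, merged so far=[10, 14, 21]

i=1 j=1: A[i]=10<=B[j]=14 take 10, i++
i=2 j=1: A[i]=21>B[j]=14 take 14, j++
i=2 j=2: A[i]=21<=B[j]=21 take 21, i++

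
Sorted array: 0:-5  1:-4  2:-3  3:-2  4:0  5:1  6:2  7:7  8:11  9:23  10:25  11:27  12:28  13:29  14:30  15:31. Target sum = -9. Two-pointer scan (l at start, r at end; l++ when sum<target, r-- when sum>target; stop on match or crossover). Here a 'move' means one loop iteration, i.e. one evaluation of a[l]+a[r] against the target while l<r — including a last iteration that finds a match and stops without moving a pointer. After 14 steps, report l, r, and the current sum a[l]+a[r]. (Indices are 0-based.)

l=0 r=15: -5+31=26 >-9, r--
l=0 r=14: -5+30=25 >-9, r--
l=0 r=13: -5+29=24 >-9, r--
l=0 r=12: -5+28=23 >-9, r--
l=0 r=11: -5+27=22 >-9, r--
l=0 r=10: -5+25=20 >-9, r--
l=0 r=9: -5+23=18 >-9, r--
l=0 r=8: -5+11=6 >-9, r--
l=0 r=7: -5+7=2 >-9, r--
l=0 r=6: -5+2=-3 >-9, r--
l=0 r=5: -5+1=-4 >-9, r--
l=0 r=4: -5+0=-5 >-9, r--
l=0 r=3: -5+-2=-7 >-9, r--
l=0 r=2: -5+-3=-8 >-9, r--

l=0, r=1, sum=-9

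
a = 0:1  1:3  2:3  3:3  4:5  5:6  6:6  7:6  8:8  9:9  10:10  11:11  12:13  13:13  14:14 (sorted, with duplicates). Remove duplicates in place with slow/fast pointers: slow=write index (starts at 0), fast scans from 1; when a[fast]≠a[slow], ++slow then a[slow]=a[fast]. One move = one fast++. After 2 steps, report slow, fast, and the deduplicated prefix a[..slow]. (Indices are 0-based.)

slow=0 fast=1: a[fast]=3≠a[slow]=1 write a[1]=3, slow++,fast++
slow=1 fast=2: a[fast]=3=a[slow] dup, fast++

slow=1, fast=3, prefix=[1, 3]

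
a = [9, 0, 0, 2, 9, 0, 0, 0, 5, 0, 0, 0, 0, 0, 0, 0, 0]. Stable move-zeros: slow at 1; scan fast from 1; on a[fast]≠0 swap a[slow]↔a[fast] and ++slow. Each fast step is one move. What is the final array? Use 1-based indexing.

[9, 2, 9, 5, 0, 0, 0, 0, 0, 0, 0, 0, 0, 0, 0, 0, 0]

slow=1 fast=1: a[fast]=9≠0 swap→a[1]=9, slow++,fast++
slow=2 fast=2: a[fast]=0, fast++
slow=2 fast=3: a[fast]=0, fast++
slow=2 fast=4: a[fast]=2≠0 swap→a[2]=2, slow++,fast++
slow=3 fast=5: a[fast]=9≠0 swap→a[3]=9, slow++,fast++
slow=4 fast=6: a[fast]=0, fast++
slow=4 fast=7: a[fast]=0, fast++
slow=4 fast=8: a[fast]=0, fast++
slow=4 fast=9: a[fast]=5≠0 swap→a[4]=5, slow++,fast++
slow=5 fast=10: a[fast]=0, fast++
slow=5 fast=11: a[fast]=0, fast++
slow=5 fast=12: a[fast]=0, fast++
slow=5 fast=13: a[fast]=0, fast++
slow=5 fast=14: a[fast]=0, fast++
slow=5 fast=15: a[fast]=0, fast++
slow=5 fast=16: a[fast]=0, fast++
slow=5 fast=17: a[fast]=0, fast++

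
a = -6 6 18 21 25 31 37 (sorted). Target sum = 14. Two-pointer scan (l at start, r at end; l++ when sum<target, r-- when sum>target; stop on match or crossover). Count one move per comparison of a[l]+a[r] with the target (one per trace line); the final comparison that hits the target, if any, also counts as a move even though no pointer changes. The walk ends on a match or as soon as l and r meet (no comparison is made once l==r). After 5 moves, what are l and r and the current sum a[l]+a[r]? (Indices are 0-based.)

[0,6] -6+37=31 >14 → r--
[0,5] -6+31=25 >14 → r--
[0,4] -6+25=19 >14 → r--
[0,3] -6+21=15 >14 → r--
[0,2] -6+18=12 <14 → l++

l=1, r=2, sum=24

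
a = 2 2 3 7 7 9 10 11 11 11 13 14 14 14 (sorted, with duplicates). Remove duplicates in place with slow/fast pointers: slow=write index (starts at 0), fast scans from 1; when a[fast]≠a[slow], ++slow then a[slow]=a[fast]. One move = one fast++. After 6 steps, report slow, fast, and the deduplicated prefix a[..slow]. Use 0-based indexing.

slow=4, fast=7, prefix=[2, 3, 7, 9, 10]

slow=0 fast=1: a[fast]=2=a[slow] dup, fast++
slow=0 fast=2: a[fast]=3≠a[slow]=2 write a[1]=3, slow++,fast++
slow=1 fast=3: a[fast]=7≠a[slow]=3 write a[2]=7, slow++,fast++
slow=2 fast=4: a[fast]=7=a[slow] dup, fast++
slow=2 fast=5: a[fast]=9≠a[slow]=7 write a[3]=9, slow++,fast++
slow=3 fast=6: a[fast]=10≠a[slow]=9 write a[4]=10, slow++,fast++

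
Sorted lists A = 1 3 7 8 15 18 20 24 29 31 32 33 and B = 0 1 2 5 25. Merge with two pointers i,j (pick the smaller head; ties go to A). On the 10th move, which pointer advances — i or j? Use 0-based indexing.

i=0 j=0: A[i]=1>B[j]=0 take 0, j++
i=0 j=1: A[i]=1<=B[j]=1 take 1, i++
i=1 j=1: A[i]=3>B[j]=1 take 1, j++
i=1 j=2: A[i]=3>B[j]=2 take 2, j++
i=1 j=3: A[i]=3<=B[j]=5 take 3, i++
i=2 j=3: A[i]=7>B[j]=5 take 5, j++
i=2 j=4: A[i]=7<=B[j]=25 take 7, i++
i=3 j=4: A[i]=8<=B[j]=25 take 8, i++
i=4 j=4: A[i]=15<=B[j]=25 take 15, i++
i=5 j=4: A[i]=18<=B[j]=25 take 18, i++

i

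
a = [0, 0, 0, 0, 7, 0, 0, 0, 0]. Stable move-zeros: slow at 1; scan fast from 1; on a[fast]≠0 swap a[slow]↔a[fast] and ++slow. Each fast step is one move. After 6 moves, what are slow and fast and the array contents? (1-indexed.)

slow=1 fast=1: a[fast]=0, fast++
slow=1 fast=2: a[fast]=0, fast++
slow=1 fast=3: a[fast]=0, fast++
slow=1 fast=4: a[fast]=0, fast++
slow=1 fast=5: a[fast]=7≠0 swap→a[1]=7, slow++,fast++
slow=2 fast=6: a[fast]=0, fast++

slow=2, fast=7, a=[7, 0, 0, 0, 0, 0, 0, 0, 0]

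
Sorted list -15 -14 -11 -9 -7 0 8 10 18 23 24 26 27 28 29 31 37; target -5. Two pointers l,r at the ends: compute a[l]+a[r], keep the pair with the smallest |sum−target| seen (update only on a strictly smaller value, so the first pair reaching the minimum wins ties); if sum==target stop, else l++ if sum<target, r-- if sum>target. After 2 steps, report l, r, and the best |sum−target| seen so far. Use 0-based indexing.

l=0 r=16: -15+37=22 d=27 *, r--
l=0 r=15: -15+31=16 d=21 *, r--

l=0, r=14, best |Δ|=21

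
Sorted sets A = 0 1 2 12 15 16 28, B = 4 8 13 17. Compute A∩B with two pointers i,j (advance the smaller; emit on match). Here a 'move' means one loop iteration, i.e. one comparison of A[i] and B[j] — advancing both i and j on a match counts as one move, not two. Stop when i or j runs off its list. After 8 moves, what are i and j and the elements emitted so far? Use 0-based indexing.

i=0 j=0: 0<4, i++
i=1 j=0: 1<4, i++
i=2 j=0: 2<4, i++
i=3 j=0: 12>4, j++
i=3 j=1: 12>8, j++
i=3 j=2: 12<13, i++
i=4 j=2: 15>13, j++
i=4 j=3: 15<17, i++

i=5, j=3, emitted=[]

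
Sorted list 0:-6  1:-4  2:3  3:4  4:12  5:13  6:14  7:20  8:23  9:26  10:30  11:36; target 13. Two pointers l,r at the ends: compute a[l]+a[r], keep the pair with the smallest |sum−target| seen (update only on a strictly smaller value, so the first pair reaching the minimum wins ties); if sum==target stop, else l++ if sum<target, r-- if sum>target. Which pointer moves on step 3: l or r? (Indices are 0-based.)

r

l=0 r=11: -6+36=30 d=17 *, r--
l=0 r=10: -6+30=24 d=11 *, r--
l=0 r=9: -6+26=20 d=7 *, r--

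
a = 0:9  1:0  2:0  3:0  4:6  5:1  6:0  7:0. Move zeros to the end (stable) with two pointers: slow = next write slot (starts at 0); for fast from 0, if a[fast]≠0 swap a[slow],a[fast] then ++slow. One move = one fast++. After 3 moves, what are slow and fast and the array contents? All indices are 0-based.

slow=1, fast=3, a=[9, 0, 0, 0, 6, 1, 0, 0]

slow=0 fast=0: a[fast]=9≠0 swap→a[0]=9, slow++,fast++
slow=1 fast=1: a[fast]=0, fast++
slow=1 fast=2: a[fast]=0, fast++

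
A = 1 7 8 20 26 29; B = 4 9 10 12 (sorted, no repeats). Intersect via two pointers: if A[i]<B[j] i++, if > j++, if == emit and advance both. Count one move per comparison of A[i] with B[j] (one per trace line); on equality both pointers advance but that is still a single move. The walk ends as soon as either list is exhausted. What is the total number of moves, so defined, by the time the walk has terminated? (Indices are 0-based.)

7 moves

[i=0,j=0] 1<4 → i++
[i=1,j=0] 7>4 → j++
[i=1,j=1] 7<9 → i++
[i=2,j=1] 8<9 → i++
[i=3,j=1] 20>9 → j++
[i=3,j=2] 20>10 → j++
[i=3,j=3] 20>12 → j++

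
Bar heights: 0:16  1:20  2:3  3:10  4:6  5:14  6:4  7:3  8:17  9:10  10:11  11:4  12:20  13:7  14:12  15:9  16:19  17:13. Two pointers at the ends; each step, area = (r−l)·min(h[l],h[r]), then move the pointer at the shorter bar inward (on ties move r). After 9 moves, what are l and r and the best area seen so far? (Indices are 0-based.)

l=0 r=17: min(16,13)*17=221 best=221 *, r--
l=0 r=16: min(16,19)*16=256 best=256 *, l++
l=1 r=16: min(20,19)*15=285 best=285 *, r--
l=1 r=15: min(20,9)*14=126 best=285, r--
l=1 r=14: min(20,12)*13=156 best=285, r--
l=1 r=13: min(20,7)*12=84 best=285, r--
l=1 r=12: min(20,20)*11=220 best=285, r--
l=1 r=11: min(20,4)*10=40 best=285, r--
l=1 r=10: min(20,11)*9=99 best=285, r--

l=1, r=9, best area=285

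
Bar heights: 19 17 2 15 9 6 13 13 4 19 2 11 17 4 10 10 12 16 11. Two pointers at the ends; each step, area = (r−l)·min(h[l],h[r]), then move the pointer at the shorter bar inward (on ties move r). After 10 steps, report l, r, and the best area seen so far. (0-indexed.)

l=0, r=8, best area=272

l=0 r=18: min(19,11)*18=198 best=198 *, r--
l=0 r=17: min(19,16)*17=272 best=272 *, r--
l=0 r=16: min(19,12)*16=192 best=272, r--
l=0 r=15: min(19,10)*15=150 best=272, r--
l=0 r=14: min(19,10)*14=140 best=272, r--
l=0 r=13: min(19,4)*13=52 best=272, r--
l=0 r=12: min(19,17)*12=204 best=272, r--
l=0 r=11: min(19,11)*11=121 best=272, r--
l=0 r=10: min(19,2)*10=20 best=272, r--
l=0 r=9: min(19,19)*9=171 best=272, r--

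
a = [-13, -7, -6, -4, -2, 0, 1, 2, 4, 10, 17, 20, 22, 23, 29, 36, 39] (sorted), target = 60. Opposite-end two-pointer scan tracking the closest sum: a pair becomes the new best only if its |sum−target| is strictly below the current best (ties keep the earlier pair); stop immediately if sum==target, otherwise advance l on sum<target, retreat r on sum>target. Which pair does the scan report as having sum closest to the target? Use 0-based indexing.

pair (20, 39) with sum 59 (|Δ|=1)

l=0 r=16: -13+39=26 d=34 *, l++
l=1 r=16: -7+39=32 d=28 *, l++
l=2 r=16: -6+39=33 d=27 *, l++
l=3 r=16: -4+39=35 d=25 *, l++
l=4 r=16: -2+39=37 d=23 *, l++
l=5 r=16: 0+39=39 d=21 *, l++
l=6 r=16: 1+39=40 d=20 *, l++
l=7 r=16: 2+39=41 d=19 *, l++
l=8 r=16: 4+39=43 d=17 *, l++
l=9 r=16: 10+39=49 d=11 *, l++
l=10 r=16: 17+39=56 d=4 *, l++
l=11 r=16: 20+39=59 d=1 *, l++
l=12 r=16: 22+39=61 d=1, r--
l=12 r=15: 22+36=58 d=2, l++
l=13 r=15: 23+36=59 d=1, l++
l=14 r=15: 29+36=65 d=5, r--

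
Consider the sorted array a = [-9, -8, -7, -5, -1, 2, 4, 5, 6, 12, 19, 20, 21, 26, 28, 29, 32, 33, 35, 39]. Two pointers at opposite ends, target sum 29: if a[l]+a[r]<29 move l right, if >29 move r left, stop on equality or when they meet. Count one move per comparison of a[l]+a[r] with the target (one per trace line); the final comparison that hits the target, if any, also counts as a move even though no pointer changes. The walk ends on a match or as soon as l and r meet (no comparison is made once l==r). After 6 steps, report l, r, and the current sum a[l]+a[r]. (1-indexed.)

[1,20] -9+39=30 >29 → r--
[1,19] -9+35=26 <29 → l++
[2,19] -8+35=27 <29 → l++
[3,19] -7+35=28 <29 → l++
[4,19] -5+35=30 >29 → r--
[4,18] -5+33=28 <29 → l++

l=5, r=18, sum=32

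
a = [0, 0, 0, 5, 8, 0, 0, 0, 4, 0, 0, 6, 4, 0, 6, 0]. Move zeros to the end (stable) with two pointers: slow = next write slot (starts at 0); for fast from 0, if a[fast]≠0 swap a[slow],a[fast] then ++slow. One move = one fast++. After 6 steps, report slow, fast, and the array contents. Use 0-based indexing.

(s=0,f=0) a[fast]=0 → fast++
(s=0,f=1) a[fast]=0 → fast++
(s=0,f=2) a[fast]=0 → fast++
(s=0,f=3) a[fast]=5≠0 swap→a[0]=5 → slow++,fast++
(s=1,f=4) a[fast]=8≠0 swap→a[1]=8 → slow++,fast++
(s=2,f=5) a[fast]=0 → fast++

slow=2, fast=6, a=[5, 8, 0, 0, 0, 0, 0, 0, 4, 0, 0, 6, 4, 0, 6, 0]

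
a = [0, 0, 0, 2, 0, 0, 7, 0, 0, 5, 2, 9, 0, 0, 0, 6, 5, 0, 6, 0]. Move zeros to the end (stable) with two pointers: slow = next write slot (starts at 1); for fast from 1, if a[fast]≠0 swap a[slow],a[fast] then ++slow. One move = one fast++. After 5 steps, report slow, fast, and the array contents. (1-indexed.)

slow=2, fast=6, a=[2, 0, 0, 0, 0, 0, 7, 0, 0, 5, 2, 9, 0, 0, 0, 6, 5, 0, 6, 0]

(s=1,f=1) a[fast]=0 → fast++
(s=1,f=2) a[fast]=0 → fast++
(s=1,f=3) a[fast]=0 → fast++
(s=1,f=4) a[fast]=2≠0 swap→a[1]=2 → slow++,fast++
(s=2,f=5) a[fast]=0 → fast++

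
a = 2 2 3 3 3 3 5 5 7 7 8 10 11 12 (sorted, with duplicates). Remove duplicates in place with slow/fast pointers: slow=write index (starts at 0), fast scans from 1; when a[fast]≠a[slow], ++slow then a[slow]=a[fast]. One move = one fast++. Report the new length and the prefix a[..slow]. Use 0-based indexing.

slow=0 fast=1: a[fast]=2=a[slow] dup, fast++
slow=0 fast=2: a[fast]=3≠a[slow]=2 write a[1]=3, slow++,fast++
slow=1 fast=3: a[fast]=3=a[slow] dup, fast++
slow=1 fast=4: a[fast]=3=a[slow] dup, fast++
slow=1 fast=5: a[fast]=3=a[slow] dup, fast++
slow=1 fast=6: a[fast]=5≠a[slow]=3 write a[2]=5, slow++,fast++
slow=2 fast=7: a[fast]=5=a[slow] dup, fast++
slow=2 fast=8: a[fast]=7≠a[slow]=5 write a[3]=7, slow++,fast++
slow=3 fast=9: a[fast]=7=a[slow] dup, fast++
slow=3 fast=10: a[fast]=8≠a[slow]=7 write a[4]=8, slow++,fast++
slow=4 fast=11: a[fast]=10≠a[slow]=8 write a[5]=10, slow++,fast++
slow=5 fast=12: a[fast]=11≠a[slow]=10 write a[6]=11, slow++,fast++
slow=6 fast=13: a[fast]=12≠a[slow]=11 write a[7]=12, slow++,fast++

length 8; prefix = [2, 3, 5, 7, 8, 10, 11, 12]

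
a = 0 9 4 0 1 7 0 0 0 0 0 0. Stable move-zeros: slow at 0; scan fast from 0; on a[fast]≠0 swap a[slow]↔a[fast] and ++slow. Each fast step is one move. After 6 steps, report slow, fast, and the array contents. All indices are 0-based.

slow=4, fast=6, a=[9, 4, 1, 7, 0, 0, 0, 0, 0, 0, 0, 0]

slow=0 fast=0: a[fast]=0, fast++
slow=0 fast=1: a[fast]=9≠0 swap→a[0]=9, slow++,fast++
slow=1 fast=2: a[fast]=4≠0 swap→a[1]=4, slow++,fast++
slow=2 fast=3: a[fast]=0, fast++
slow=2 fast=4: a[fast]=1≠0 swap→a[2]=1, slow++,fast++
slow=3 fast=5: a[fast]=7≠0 swap→a[3]=7, slow++,fast++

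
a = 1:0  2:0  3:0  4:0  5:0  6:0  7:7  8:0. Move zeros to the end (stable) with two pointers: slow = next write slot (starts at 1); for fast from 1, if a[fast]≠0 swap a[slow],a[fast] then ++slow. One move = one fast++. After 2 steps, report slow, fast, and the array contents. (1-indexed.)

slow=1, fast=3, a=[0, 0, 0, 0, 0, 0, 7, 0]

slow=1 fast=1: a[fast]=0, fast++
slow=1 fast=2: a[fast]=0, fast++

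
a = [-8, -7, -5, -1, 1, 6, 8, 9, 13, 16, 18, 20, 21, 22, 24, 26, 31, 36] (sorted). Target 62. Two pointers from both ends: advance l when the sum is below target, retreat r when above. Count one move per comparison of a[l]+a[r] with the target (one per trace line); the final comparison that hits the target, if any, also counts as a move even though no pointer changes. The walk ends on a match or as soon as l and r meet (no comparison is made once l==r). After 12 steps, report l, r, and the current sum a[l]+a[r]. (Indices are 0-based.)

l=12, r=17, sum=57

l=0 r=17: -8+36=28 <62, l++
l=1 r=17: -7+36=29 <62, l++
l=2 r=17: -5+36=31 <62, l++
l=3 r=17: -1+36=35 <62, l++
l=4 r=17: 1+36=37 <62, l++
l=5 r=17: 6+36=42 <62, l++
l=6 r=17: 8+36=44 <62, l++
l=7 r=17: 9+36=45 <62, l++
l=8 r=17: 13+36=49 <62, l++
l=9 r=17: 16+36=52 <62, l++
l=10 r=17: 18+36=54 <62, l++
l=11 r=17: 20+36=56 <62, l++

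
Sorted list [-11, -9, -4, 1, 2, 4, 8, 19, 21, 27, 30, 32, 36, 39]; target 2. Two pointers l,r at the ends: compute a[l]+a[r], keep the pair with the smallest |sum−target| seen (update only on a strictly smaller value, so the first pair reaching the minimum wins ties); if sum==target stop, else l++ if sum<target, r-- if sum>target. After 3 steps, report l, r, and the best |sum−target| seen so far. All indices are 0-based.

l=0, r=10, best |Δ|=19

l=0 r=13: -11+39=28 d=26 *, r--
l=0 r=12: -11+36=25 d=23 *, r--
l=0 r=11: -11+32=21 d=19 *, r--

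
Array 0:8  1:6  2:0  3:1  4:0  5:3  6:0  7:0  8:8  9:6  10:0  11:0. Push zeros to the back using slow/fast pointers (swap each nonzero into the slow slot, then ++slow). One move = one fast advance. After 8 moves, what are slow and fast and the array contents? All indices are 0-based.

slow=4, fast=8, a=[8, 6, 1, 3, 0, 0, 0, 0, 8, 6, 0, 0]

slow=0 fast=0: a[fast]=8≠0 swap→a[0]=8, slow++,fast++
slow=1 fast=1: a[fast]=6≠0 swap→a[1]=6, slow++,fast++
slow=2 fast=2: a[fast]=0, fast++
slow=2 fast=3: a[fast]=1≠0 swap→a[2]=1, slow++,fast++
slow=3 fast=4: a[fast]=0, fast++
slow=3 fast=5: a[fast]=3≠0 swap→a[3]=3, slow++,fast++
slow=4 fast=6: a[fast]=0, fast++
slow=4 fast=7: a[fast]=0, fast++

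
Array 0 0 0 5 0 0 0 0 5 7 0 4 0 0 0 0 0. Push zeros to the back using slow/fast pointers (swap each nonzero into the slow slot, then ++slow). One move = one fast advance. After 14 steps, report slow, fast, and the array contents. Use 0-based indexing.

slow=0 fast=0: a[fast]=0, fast++
slow=0 fast=1: a[fast]=0, fast++
slow=0 fast=2: a[fast]=0, fast++
slow=0 fast=3: a[fast]=5≠0 swap→a[0]=5, slow++,fast++
slow=1 fast=4: a[fast]=0, fast++
slow=1 fast=5: a[fast]=0, fast++
slow=1 fast=6: a[fast]=0, fast++
slow=1 fast=7: a[fast]=0, fast++
slow=1 fast=8: a[fast]=5≠0 swap→a[1]=5, slow++,fast++
slow=2 fast=9: a[fast]=7≠0 swap→a[2]=7, slow++,fast++
slow=3 fast=10: a[fast]=0, fast++
slow=3 fast=11: a[fast]=4≠0 swap→a[3]=4, slow++,fast++
slow=4 fast=12: a[fast]=0, fast++
slow=4 fast=13: a[fast]=0, fast++

slow=4, fast=14, a=[5, 5, 7, 4, 0, 0, 0, 0, 0, 0, 0, 0, 0, 0, 0, 0, 0]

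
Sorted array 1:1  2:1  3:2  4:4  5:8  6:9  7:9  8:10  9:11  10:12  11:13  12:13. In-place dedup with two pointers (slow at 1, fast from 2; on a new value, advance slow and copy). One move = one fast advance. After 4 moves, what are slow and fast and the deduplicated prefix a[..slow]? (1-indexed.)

(s=1,f=2) a[fast]=1=a[slow] dup → fast++
(s=1,f=3) a[fast]=2≠a[slow]=1 write a[2]=2 → slow++,fast++
(s=2,f=4) a[fast]=4≠a[slow]=2 write a[3]=4 → slow++,fast++
(s=3,f=5) a[fast]=8≠a[slow]=4 write a[4]=8 → slow++,fast++

slow=4, fast=6, prefix=[1, 2, 4, 8]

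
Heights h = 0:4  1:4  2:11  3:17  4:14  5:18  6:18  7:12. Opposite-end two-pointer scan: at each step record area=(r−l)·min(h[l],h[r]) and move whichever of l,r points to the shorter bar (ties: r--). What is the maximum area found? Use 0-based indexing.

[0,7] min(4,12)*7=28 best=28 * → l++
[1,7] min(4,12)*6=24 best=28 → l++
[2,7] min(11,12)*5=55 best=55 * → l++
[3,7] min(17,12)*4=48 best=55 → r--
[3,6] min(17,18)*3=51 best=55 → l++
[4,6] min(14,18)*2=28 best=55 → l++
[5,6] min(18,18)*1=18 best=55 → r--

max area = 55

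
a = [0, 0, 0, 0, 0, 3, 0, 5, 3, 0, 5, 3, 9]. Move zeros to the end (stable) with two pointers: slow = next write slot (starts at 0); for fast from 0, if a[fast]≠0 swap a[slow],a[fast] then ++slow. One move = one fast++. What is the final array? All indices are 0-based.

[3, 5, 3, 5, 3, 9, 0, 0, 0, 0, 0, 0, 0]

slow=0 fast=0: a[fast]=0, fast++
slow=0 fast=1: a[fast]=0, fast++
slow=0 fast=2: a[fast]=0, fast++
slow=0 fast=3: a[fast]=0, fast++
slow=0 fast=4: a[fast]=0, fast++
slow=0 fast=5: a[fast]=3≠0 swap→a[0]=3, slow++,fast++
slow=1 fast=6: a[fast]=0, fast++
slow=1 fast=7: a[fast]=5≠0 swap→a[1]=5, slow++,fast++
slow=2 fast=8: a[fast]=3≠0 swap→a[2]=3, slow++,fast++
slow=3 fast=9: a[fast]=0, fast++
slow=3 fast=10: a[fast]=5≠0 swap→a[3]=5, slow++,fast++
slow=4 fast=11: a[fast]=3≠0 swap→a[4]=3, slow++,fast++
slow=5 fast=12: a[fast]=9≠0 swap→a[5]=9, slow++,fast++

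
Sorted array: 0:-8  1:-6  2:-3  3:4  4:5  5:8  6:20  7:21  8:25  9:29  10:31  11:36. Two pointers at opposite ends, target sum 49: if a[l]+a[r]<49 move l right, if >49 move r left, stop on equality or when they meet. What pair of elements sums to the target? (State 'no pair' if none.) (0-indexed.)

(20, 29)

[0,11] -8+36=28 <49 → l++
[1,11] -6+36=30 <49 → l++
[2,11] -3+36=33 <49 → l++
[3,11] 4+36=40 <49 → l++
[4,11] 5+36=41 <49 → l++
[5,11] 8+36=44 <49 → l++
[6,11] 20+36=56 >49 → r--
[6,10] 20+31=51 >49 → r--
[6,9] 20+29=49 → found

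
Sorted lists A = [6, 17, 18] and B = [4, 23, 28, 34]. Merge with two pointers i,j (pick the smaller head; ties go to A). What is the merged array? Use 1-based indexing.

[4, 6, 17, 18, 23, 28, 34]

[i=1,j=1] A[i]=6>B[j]=4 take 4 → j++
[i=1,j=2] A[i]=6<=B[j]=23 take 6 → i++
[i=2,j=2] A[i]=17<=B[j]=23 take 17 → i++
[i=3,j=2] A[i]=18<=B[j]=23 take 18 → i++
[i=4,j=2] A done, take B[j]=23 → j++
[i=4,j=3] A done, take B[j]=28 → j++
[i=4,j=4] A done, take B[j]=34 → j++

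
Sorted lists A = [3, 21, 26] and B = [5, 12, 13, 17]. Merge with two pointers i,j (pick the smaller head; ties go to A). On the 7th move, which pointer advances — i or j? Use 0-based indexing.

[i=0,j=0] A[i]=3<=B[j]=5 take 3 → i++
[i=1,j=0] A[i]=21>B[j]=5 take 5 → j++
[i=1,j=1] A[i]=21>B[j]=12 take 12 → j++
[i=1,j=2] A[i]=21>B[j]=13 take 13 → j++
[i=1,j=3] A[i]=21>B[j]=17 take 17 → j++
[i=1,j=4] B done, take A[i]=21 → i++
[i=2,j=4] B done, take A[i]=26 → i++

i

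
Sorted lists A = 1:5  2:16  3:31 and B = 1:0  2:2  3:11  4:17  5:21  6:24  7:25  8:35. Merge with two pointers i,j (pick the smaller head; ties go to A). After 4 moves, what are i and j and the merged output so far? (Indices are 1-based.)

i=2, j=4, merged so far=[0, 2, 5, 11]

i=1 j=1: A[i]=5>B[j]=0 take 0, j++
i=1 j=2: A[i]=5>B[j]=2 take 2, j++
i=1 j=3: A[i]=5<=B[j]=11 take 5, i++
i=2 j=3: A[i]=16>B[j]=11 take 11, j++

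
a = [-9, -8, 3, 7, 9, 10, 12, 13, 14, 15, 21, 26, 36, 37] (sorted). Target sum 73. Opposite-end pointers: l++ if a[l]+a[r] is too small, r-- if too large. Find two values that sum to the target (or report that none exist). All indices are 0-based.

l=0 r=13: -9+37=28 <73, l++
l=1 r=13: -8+37=29 <73, l++
l=2 r=13: 3+37=40 <73, l++
l=3 r=13: 7+37=44 <73, l++
l=4 r=13: 9+37=46 <73, l++
l=5 r=13: 10+37=47 <73, l++
l=6 r=13: 12+37=49 <73, l++
l=7 r=13: 13+37=50 <73, l++
l=8 r=13: 14+37=51 <73, l++
l=9 r=13: 15+37=52 <73, l++
l=10 r=13: 21+37=58 <73, l++
l=11 r=13: 26+37=63 <73, l++
l=12 r=13: 36+37=73, found

(36, 37)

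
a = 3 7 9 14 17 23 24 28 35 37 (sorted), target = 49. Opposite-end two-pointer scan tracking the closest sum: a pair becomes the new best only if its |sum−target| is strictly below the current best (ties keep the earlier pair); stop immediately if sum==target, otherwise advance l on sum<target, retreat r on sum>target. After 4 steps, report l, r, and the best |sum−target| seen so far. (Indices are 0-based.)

l=3, r=8, best |Δ|=2

l=0 r=9: 3+37=40 d=9 *, l++
l=1 r=9: 7+37=44 d=5 *, l++
l=2 r=9: 9+37=46 d=3 *, l++
l=3 r=9: 14+37=51 d=2 *, r--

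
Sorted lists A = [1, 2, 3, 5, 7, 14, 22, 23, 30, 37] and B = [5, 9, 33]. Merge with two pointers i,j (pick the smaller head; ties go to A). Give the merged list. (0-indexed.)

[i=0,j=0] A[i]=1<=B[j]=5 take 1 → i++
[i=1,j=0] A[i]=2<=B[j]=5 take 2 → i++
[i=2,j=0] A[i]=3<=B[j]=5 take 3 → i++
[i=3,j=0] A[i]=5<=B[j]=5 take 5 → i++
[i=4,j=0] A[i]=7>B[j]=5 take 5 → j++
[i=4,j=1] A[i]=7<=B[j]=9 take 7 → i++
[i=5,j=1] A[i]=14>B[j]=9 take 9 → j++
[i=5,j=2] A[i]=14<=B[j]=33 take 14 → i++
[i=6,j=2] A[i]=22<=B[j]=33 take 22 → i++
[i=7,j=2] A[i]=23<=B[j]=33 take 23 → i++
[i=8,j=2] A[i]=30<=B[j]=33 take 30 → i++
[i=9,j=2] A[i]=37>B[j]=33 take 33 → j++
[i=9,j=3] B done, take A[i]=37 → i++

[1, 2, 3, 5, 5, 7, 9, 14, 22, 23, 30, 33, 37]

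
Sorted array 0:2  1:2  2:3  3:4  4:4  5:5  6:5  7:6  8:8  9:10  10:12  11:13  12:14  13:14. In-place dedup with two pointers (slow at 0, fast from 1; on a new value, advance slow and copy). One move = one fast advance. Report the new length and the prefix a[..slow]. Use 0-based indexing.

length 10; prefix = [2, 3, 4, 5, 6, 8, 10, 12, 13, 14]

slow=0 fast=1: a[fast]=2=a[slow] dup, fast++
slow=0 fast=2: a[fast]=3≠a[slow]=2 write a[1]=3, slow++,fast++
slow=1 fast=3: a[fast]=4≠a[slow]=3 write a[2]=4, slow++,fast++
slow=2 fast=4: a[fast]=4=a[slow] dup, fast++
slow=2 fast=5: a[fast]=5≠a[slow]=4 write a[3]=5, slow++,fast++
slow=3 fast=6: a[fast]=5=a[slow] dup, fast++
slow=3 fast=7: a[fast]=6≠a[slow]=5 write a[4]=6, slow++,fast++
slow=4 fast=8: a[fast]=8≠a[slow]=6 write a[5]=8, slow++,fast++
slow=5 fast=9: a[fast]=10≠a[slow]=8 write a[6]=10, slow++,fast++
slow=6 fast=10: a[fast]=12≠a[slow]=10 write a[7]=12, slow++,fast++
slow=7 fast=11: a[fast]=13≠a[slow]=12 write a[8]=13, slow++,fast++
slow=8 fast=12: a[fast]=14≠a[slow]=13 write a[9]=14, slow++,fast++
slow=9 fast=13: a[fast]=14=a[slow] dup, fast++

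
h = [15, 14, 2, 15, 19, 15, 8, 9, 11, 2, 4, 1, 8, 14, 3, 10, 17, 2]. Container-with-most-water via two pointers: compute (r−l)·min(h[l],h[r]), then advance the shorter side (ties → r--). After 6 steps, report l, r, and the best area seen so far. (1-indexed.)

l=1 r=18: min(15,2)*17=34 best=34 *, r--
l=1 r=17: min(15,17)*16=240 best=240 *, l++
l=2 r=17: min(14,17)*15=210 best=240, l++
l=3 r=17: min(2,17)*14=28 best=240, l++
l=4 r=17: min(15,17)*13=195 best=240, l++
l=5 r=17: min(19,17)*12=204 best=240, r--

l=5, r=16, best area=240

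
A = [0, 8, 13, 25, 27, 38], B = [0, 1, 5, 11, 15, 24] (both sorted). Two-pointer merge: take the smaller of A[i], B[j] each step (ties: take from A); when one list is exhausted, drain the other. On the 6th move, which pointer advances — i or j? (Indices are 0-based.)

[i=0,j=0] A[i]=0<=B[j]=0 take 0 → i++
[i=1,j=0] A[i]=8>B[j]=0 take 0 → j++
[i=1,j=1] A[i]=8>B[j]=1 take 1 → j++
[i=1,j=2] A[i]=8>B[j]=5 take 5 → j++
[i=1,j=3] A[i]=8<=B[j]=11 take 8 → i++
[i=2,j=3] A[i]=13>B[j]=11 take 11 → j++

j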